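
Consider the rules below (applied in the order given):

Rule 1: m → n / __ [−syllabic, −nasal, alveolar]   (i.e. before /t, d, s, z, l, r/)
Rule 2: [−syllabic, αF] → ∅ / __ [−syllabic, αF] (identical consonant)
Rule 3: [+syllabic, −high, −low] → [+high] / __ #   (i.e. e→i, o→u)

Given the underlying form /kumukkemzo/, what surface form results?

kumukenzu

Rule 1 (nasal place assimilation): /m/ precedes the alveolar consonant /z/, so it assimilates in place to [n]. /kumukkemzo/ → kumukkenzo.
Rule 2 (degemination): /kk/ is a geminate; the first /k/ deletes. /kumukkenzo/ → kumukenzo.
Rule 3 (final vowel raising): /o/ is a mid vowel in word-final position, so it raises to [u]. /kumukenzo/ → kumukenzu.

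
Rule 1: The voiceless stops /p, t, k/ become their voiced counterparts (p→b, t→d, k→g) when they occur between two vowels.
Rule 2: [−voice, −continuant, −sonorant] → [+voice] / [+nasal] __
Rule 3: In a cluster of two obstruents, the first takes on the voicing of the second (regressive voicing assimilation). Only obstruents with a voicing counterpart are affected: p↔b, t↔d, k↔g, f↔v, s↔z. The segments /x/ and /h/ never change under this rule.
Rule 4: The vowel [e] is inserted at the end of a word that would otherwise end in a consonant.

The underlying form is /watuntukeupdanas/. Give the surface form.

wadundugeubdanase

Rule 1 (intervocalic voicing): /t/ is a voiceless stop between vowels /a/ and /u/, so it voices to [d]. /k/ is a voiceless stop between vowels /u/ and /e/, so it voices to [g]. /watuntukeupdanas/ → waduntugeupdanas.
Rule 2 (post-nasal voicing): /t/ is a voiceless stop immediately after the nasal /n/, so it voices to [d]. /waduntugeupdanas/ → wadundugeupdanas.
Rule 3 (regressive voicing assimilation): /p/ precedes the voiced obstruent /d/, so it voices to [b] by assimilation. /wadundugeupdanas/ → wadundugeubdanas.
Rule 4 (final e-epenthesis): the form ends in the consonant /s/, so [e] is inserted word-finally. /wadundugeubdanas/ → wadundugeubdanase.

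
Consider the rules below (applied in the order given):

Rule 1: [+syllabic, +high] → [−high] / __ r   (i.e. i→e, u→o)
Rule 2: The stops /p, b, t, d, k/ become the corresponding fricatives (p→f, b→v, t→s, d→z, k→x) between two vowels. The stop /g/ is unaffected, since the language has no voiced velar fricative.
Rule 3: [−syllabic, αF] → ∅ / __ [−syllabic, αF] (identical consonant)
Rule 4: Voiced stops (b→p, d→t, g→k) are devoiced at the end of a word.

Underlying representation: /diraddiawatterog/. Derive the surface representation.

deradiawaterok

Rule 1 (pre-rhotic lowering): /i/ is a high vowel immediately before /r/, so it lowers to [e]. /diraddiawatterog/ → deraddiawatterog.
Rule 2 (intervocalic spirantization): no segment meets the environment; /deraddiawatterog/ is unchanged.
Rule 3 (degemination): /dd/ is a geminate; the first /d/ deletes. /tt/ is a geminate; the first /t/ deletes. /deraddiawatterog/ → deradiawaterog.
Rule 4 (final devoicing): /g/ is a voiced stop in word-final position, so it devoices to [k]. /deradiawaterog/ → deradiawaterok.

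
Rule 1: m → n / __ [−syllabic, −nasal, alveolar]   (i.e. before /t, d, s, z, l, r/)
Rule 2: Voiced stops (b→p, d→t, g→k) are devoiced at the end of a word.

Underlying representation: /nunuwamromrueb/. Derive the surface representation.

nunuwanronruep

Rule 1 (nasal place assimilation): /m/ precedes the alveolar consonant /r/, so it assimilates in place to [n]. /m/ precedes the alveolar consonant /r/, so it assimilates in place to [n]. /nunuwamromrueb/ → nunuwanronrueb.
Rule 2 (final devoicing): /b/ is a voiced stop in word-final position, so it devoices to [p]. /nunuwanronrueb/ → nunuwanronruep.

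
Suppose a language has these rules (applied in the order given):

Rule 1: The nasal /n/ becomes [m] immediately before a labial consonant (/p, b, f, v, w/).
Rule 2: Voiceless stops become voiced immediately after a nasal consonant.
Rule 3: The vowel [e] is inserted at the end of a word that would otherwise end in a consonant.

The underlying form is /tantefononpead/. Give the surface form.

Rule 1 (nasal place assimilation): /n/ precedes the labial consonant /p/, so it assimilates in place to [m]. /tantefononpead/ → tantefonompead.
Rule 2 (post-nasal voicing): /t/ is a voiceless stop immediately after the nasal /n/, so it voices to [d]. /p/ is a voiceless stop immediately after the nasal /m/, so it voices to [b]. /tantefonompead/ → tandefonombead.
Rule 3 (final e-epenthesis): the form ends in the consonant /d/, so [e] is inserted word-finally. /tandefonombead/ → tandefonombeade.

tandefonombeade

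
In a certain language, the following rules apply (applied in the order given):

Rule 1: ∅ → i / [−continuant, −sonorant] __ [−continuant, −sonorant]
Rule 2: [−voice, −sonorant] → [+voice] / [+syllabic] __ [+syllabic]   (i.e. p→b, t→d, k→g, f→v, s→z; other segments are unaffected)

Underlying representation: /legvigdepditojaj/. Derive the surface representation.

legvigidebididojaj

Rule 1 (stop-cluster i-epenthesis): /g/ and /d/ form a stop–stop cluster, so [i] is inserted between them. /p/ and /d/ form a stop–stop cluster, so [i] is inserted between them. /legvigdepditojaj/ → legvigidepiditojaj.
Rule 2 (intervocalic voicing): /p/ is a voiceless obstruent between vowels /e/ and /i/, so it voices to [b]. /t/ is a voiceless obstruent between vowels /i/ and /o/, so it voices to [d]. /legvigidepiditojaj/ → legvigidebididojaj.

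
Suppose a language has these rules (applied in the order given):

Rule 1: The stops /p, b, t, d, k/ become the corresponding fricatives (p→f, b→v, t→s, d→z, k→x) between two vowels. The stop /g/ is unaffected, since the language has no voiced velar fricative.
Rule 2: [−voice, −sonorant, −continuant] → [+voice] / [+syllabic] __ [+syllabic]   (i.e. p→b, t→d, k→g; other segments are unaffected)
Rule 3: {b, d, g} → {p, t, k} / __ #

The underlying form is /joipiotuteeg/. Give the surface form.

joifiosuseek

Rule 1 (intervocalic spirantization): /p/ is a stop between vowels /i/ and /i/, so it spirantizes to the fricative [f]. /t/ is a stop between vowels /o/ and /u/, so it spirantizes to the fricative [s]. /t/ is a stop between vowels /u/ and /e/, so it spirantizes to the fricative [s]. /joipiotuteeg/ → joifiosuseeg.
Rule 2 (intervocalic voicing): no segment meets the environment; /joifiosuseeg/ is unchanged.
Rule 3 (final devoicing): /g/ is a voiced stop in word-final position, so it devoices to [k]. /joifiosuseeg/ → joifiosuseek.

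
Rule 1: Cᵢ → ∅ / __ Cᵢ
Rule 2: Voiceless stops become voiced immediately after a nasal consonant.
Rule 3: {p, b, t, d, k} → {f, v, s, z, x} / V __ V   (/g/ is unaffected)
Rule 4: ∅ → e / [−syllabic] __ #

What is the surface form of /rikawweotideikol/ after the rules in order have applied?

Rule 1 (degemination): /ww/ is a geminate; the first /w/ deletes. /rikawweotideikol/ → rikaweotideikol.
Rule 2 (post-nasal voicing): no segment meets the environment; /rikaweotideikol/ is unchanged.
Rule 3 (intervocalic spirantization): /k/ is a stop between vowels /i/ and /a/, so it spirantizes to the fricative [x]. /t/ is a stop between vowels /o/ and /i/, so it spirantizes to the fricative [s]. /d/ is a stop between vowels /i/ and /e/, so it spirantizes to the fricative [z]. /k/ is a stop between vowels /i/ and /o/, so it spirantizes to the fricative [x]. /rikaweotideikol/ → rixaweosizeixol.
Rule 4 (final e-epenthesis): the form ends in the consonant /l/, so [e] is inserted word-finally. /rixaweosizeixol/ → rixaweosizeixole.

rixaweosizeixole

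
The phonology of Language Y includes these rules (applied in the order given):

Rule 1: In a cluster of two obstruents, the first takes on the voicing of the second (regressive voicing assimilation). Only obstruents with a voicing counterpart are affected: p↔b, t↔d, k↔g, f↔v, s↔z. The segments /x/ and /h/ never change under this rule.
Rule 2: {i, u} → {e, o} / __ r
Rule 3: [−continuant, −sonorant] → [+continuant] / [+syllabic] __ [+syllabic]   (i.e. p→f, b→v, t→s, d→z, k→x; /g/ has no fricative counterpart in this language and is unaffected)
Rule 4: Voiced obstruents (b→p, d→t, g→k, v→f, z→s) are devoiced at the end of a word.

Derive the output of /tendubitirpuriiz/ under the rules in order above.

tenduviserporiis

Rule 1 (regressive voicing assimilation): no segment meets the environment; /tendubitirpuriiz/ is unchanged.
Rule 2 (pre-rhotic lowering): /i/ is a high vowel immediately before /r/, so it lowers to [e]. /u/ is a high vowel immediately before /r/, so it lowers to [o]. /tendubitirpuriiz/ → tendubiterporiiz.
Rule 3 (intervocalic spirantization): /b/ is a stop between vowels /u/ and /i/, so it spirantizes to the fricative [v]. /t/ is a stop between vowels /i/ and /e/, so it spirantizes to the fricative [s]. /tendubiterporiiz/ → tenduviserporiiz.
Rule 4 (final devoicing): /z/ is a voiced obstruent in word-final position, so it devoices to [s]. /tenduviserporiiz/ → tenduviserporiis.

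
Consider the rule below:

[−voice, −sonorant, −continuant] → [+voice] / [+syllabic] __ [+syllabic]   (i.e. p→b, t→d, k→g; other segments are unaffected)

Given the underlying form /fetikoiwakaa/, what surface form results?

/t/ is a voiceless stop between vowels /e/ and /i/, so it voices to [d].
/k/ is a voiceless stop between vowels /i/ and /o/, so it voices to [g].
/k/ is a voiceless stop between vowels /a/ and /a/, so it voices to [g].
Surface form: [fedigoiwagaa].

fedigoiwagaa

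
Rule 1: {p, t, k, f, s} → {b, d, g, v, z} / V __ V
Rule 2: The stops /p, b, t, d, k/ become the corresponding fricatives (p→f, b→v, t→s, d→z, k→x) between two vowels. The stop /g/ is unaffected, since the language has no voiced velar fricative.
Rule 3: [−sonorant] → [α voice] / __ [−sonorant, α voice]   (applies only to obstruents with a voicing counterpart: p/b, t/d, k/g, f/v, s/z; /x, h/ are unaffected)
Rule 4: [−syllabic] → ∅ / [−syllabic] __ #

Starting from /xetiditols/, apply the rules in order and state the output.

Rule 1 (intervocalic voicing): /t/ is a voiceless obstruent between vowels /e/ and /i/, so it voices to [d]. /t/ is a voiceless obstruent between vowels /i/ and /o/, so it voices to [d]. /xetiditols/ → xedididols.
Rule 2 (intervocalic spirantization): /d/ is a stop between vowels /e/ and /i/, so it spirantizes to the fricative [z]. /d/ is a stop between vowels /i/ and /i/, so it spirantizes to the fricative [z]. /d/ is a stop between vowels /i/ and /o/, so it spirantizes to the fricative [z]. /xedididols/ → xezizizols.
Rule 3 (regressive voicing assimilation): no segment meets the environment; /xezizizols/ is unchanged.
Rule 4 (final cluster simplification): /s/ is the second consonant of a word-final cluster /ls/, so it deletes. /xezizizols/ → xezizizol.

xezizizol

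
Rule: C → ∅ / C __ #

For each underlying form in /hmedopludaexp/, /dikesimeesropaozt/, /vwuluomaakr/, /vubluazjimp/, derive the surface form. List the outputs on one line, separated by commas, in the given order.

/hmedopludaexp/: /p/ is the second consonant of a word-final cluster /xp/, so it deletes. → [hmedopludaex].
/dikesimeesropaozt/: /t/ is the second consonant of a word-final cluster /zt/, so it deletes. → [dikesimeesropaoz].
/vwuluomaakr/: /r/ is the second consonant of a word-final cluster /kr/, so it deletes. → [vwuluomaak].
/vubluazjimp/: /p/ is the second consonant of a word-final cluster /mp/, so it deletes. → [vubluazjim].

hmedopludaex, dikesimeesropaoz, vwuluomaak, vubluazjim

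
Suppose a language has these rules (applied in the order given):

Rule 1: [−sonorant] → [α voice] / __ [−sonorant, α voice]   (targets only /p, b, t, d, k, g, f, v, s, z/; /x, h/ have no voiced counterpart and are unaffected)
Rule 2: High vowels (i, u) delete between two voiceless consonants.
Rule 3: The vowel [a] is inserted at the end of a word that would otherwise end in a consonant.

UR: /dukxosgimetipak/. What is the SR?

Rule 1 (regressive voicing assimilation): /s/ precedes the voiced obstruent /g/, so it voices to [z] by assimilation. /dukxosgimetipak/ → dukxozgimetipak.
Rule 2 (high vowel syncope): /i/ is a high vowel flanked by voiceless consonants /t/ and /p/, so it deletes. /dukxozgimetipak/ → dukxozgimetpak.
Rule 3 (final a-epenthesis): the form ends in the consonant /k/, so [a] is inserted word-finally. /dukxozgimetpak/ → dukxozgimetpaka.

dukxozgimetpaka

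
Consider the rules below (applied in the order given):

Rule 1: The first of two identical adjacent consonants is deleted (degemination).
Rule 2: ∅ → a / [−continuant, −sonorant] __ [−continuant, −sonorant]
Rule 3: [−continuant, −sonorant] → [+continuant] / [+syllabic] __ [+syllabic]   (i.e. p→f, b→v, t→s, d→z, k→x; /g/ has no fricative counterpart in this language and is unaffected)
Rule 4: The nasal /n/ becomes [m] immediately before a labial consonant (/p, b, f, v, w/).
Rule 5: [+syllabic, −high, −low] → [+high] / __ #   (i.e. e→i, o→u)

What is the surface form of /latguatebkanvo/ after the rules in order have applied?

Rule 1 (degemination): no segment meets the environment; /latguatebkanvo/ is unchanged.
Rule 2 (stop-cluster a-epenthesis): /t/ and /g/ form a stop–stop cluster, so [a] is inserted between them. /b/ and /k/ form a stop–stop cluster, so [a] is inserted between them. /latguatebkanvo/ → lataguatebakanvo.
Rule 3 (intervocalic spirantization): /t/ is a stop between vowels /a/ and /a/, so it spirantizes to the fricative [s]. /t/ is a stop between vowels /a/ and /e/, so it spirantizes to the fricative [s]. /b/ is a stop between vowels /e/ and /a/, so it spirantizes to the fricative [v]. /k/ is a stop between vowels /a/ and /a/, so it spirantizes to the fricative [x]. /lataguatebakanvo/ → lasaguasevaxanvo.
Rule 4 (nasal place assimilation): /n/ precedes the labial consonant /v/, so it assimilates in place to [m]. /lasaguasevaxanvo/ → lasaguasevaxamvo.
Rule 5 (final vowel raising): /o/ is a mid vowel in word-final position, so it raises to [u]. /lasaguasevaxamvo/ → lasaguasevaxamvu.

lasaguasevaxamvu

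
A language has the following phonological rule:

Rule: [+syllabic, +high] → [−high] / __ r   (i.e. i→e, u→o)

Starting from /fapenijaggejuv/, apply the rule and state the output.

No segment of /fapenijaggejuv/ meets the structural description of the rule, so the form surfaces unchanged.

fapenijaggejuv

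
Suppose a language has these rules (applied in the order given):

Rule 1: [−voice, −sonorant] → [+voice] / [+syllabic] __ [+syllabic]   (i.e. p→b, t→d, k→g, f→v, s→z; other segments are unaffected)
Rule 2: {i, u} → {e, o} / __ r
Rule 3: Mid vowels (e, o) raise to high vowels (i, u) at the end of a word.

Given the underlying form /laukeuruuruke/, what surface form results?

Rule 1 (intervocalic voicing): /k/ is a voiceless obstruent between vowels /u/ and /e/, so it voices to [g]. /k/ is a voiceless obstruent between vowels /u/ and /e/, so it voices to [g]. /laukeuruuruke/ → laugeuruuruge.
Rule 2 (pre-rhotic lowering): /u/ is a high vowel immediately before /r/, so it lowers to [o]. /u/ is a high vowel immediately before /r/, so it lowers to [o]. /laugeuruuruge/ → laugeoruoruge.
Rule 3 (final vowel raising): /e/ is a mid vowel in word-final position, so it raises to [i]. /laugeoruoruge/ → laugeoruorugi.

laugeoruorugi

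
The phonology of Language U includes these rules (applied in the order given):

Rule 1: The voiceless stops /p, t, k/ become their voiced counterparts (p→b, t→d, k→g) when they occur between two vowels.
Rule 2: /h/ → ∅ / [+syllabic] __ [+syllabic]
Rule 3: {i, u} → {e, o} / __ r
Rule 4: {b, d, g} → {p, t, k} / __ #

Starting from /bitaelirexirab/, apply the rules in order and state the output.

bidaelerexerap

Rule 1 (intervocalic voicing): /t/ is a voiceless stop between vowels /i/ and /a/, so it voices to [d]. /bitaelirexirab/ → bidaelirexirab.
Rule 2 (intervocalic h-deletion): no segment meets the environment; /bidaelirexirab/ is unchanged.
Rule 3 (pre-rhotic lowering): /i/ is a high vowel immediately before /r/, so it lowers to [e]. /i/ is a high vowel immediately before /r/, so it lowers to [e]. /bidaelirexirab/ → bidaelerexerab.
Rule 4 (final devoicing): /b/ is a voiced stop in word-final position, so it devoices to [p]. /bidaelerexerab/ → bidaelerexerap.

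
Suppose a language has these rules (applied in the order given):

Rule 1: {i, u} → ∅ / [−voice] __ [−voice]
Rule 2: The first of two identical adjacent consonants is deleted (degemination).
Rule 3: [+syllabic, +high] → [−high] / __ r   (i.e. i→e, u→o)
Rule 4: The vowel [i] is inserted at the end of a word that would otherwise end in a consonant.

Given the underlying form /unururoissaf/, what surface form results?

unororoisafi

Rule 1 (high vowel syncope): no segment meets the environment; /unururoissaf/ is unchanged.
Rule 2 (degemination): /ss/ is a geminate; the first /s/ deletes. /unururoissaf/ → unururoisaf.
Rule 3 (pre-rhotic lowering): /u/ is a high vowel immediately before /r/, so it lowers to [o]. /u/ is a high vowel immediately before /r/, so it lowers to [o]. /unururoisaf/ → unororoisaf.
Rule 4 (final i-epenthesis): the form ends in the consonant /f/, so [i] is inserted word-finally. /unororoisaf/ → unororoisafi.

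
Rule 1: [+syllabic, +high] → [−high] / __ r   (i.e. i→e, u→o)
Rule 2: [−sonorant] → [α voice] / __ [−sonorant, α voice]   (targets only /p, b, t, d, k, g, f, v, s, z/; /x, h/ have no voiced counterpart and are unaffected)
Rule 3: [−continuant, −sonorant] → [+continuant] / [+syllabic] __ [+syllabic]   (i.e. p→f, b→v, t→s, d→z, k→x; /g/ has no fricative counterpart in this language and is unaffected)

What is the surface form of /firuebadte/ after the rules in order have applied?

feruevatte

Rule 1 (pre-rhotic lowering): /i/ is a high vowel immediately before /r/, so it lowers to [e]. /firuebadte/ → feruebadte.
Rule 2 (regressive voicing assimilation): /d/ precedes the voiceless obstruent /t/, so it devoices to [t] by assimilation. /feruebadte/ → feruebatte.
Rule 3 (intervocalic spirantization): /b/ is a stop between vowels /e/ and /a/, so it spirantizes to the fricative [v]. /feruebatte/ → feruevatte.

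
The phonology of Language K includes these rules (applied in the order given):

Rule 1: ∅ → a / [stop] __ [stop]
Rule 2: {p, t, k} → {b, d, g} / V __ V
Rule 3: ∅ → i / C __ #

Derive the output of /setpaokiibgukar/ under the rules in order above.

Rule 1 (stop-cluster a-epenthesis): /t/ and /p/ form a stop–stop cluster, so [a] is inserted between them. /b/ and /g/ form a stop–stop cluster, so [a] is inserted between them. /setpaokiibgukar/ → setapaokiibagukar.
Rule 2 (intervocalic voicing): /t/ is a voiceless stop between vowels /e/ and /a/, so it voices to [d]. /p/ is a voiceless stop between vowels /a/ and /a/, so it voices to [b]. /k/ is a voiceless stop between vowels /o/ and /i/, so it voices to [g]. /k/ is a voiceless stop between vowels /u/ and /a/, so it voices to [g]. /setapaokiibagukar/ → sedabaogiibagugar.
Rule 3 (final i-epenthesis): the form ends in the consonant /r/, so [i] is inserted word-finally. /sedabaogiibagugar/ → sedabaogiibagugari.

sedabaogiibagugari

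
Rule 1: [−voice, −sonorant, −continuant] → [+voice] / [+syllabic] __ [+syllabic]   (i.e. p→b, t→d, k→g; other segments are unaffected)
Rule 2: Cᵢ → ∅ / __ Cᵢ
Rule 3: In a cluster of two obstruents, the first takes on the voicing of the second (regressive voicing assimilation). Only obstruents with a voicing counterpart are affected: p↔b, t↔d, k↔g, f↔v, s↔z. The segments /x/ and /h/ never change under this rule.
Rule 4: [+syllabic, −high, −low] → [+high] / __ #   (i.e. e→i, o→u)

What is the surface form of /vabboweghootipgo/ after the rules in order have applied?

vabowekhoodibgu

Rule 1 (intervocalic voicing): /t/ is a voiceless stop between vowels /o/ and /i/, so it voices to [d]. /vabboweghootipgo/ → vabboweghoodipgo.
Rule 2 (degemination): /bb/ is a geminate; the first /b/ deletes. /vabboweghoodipgo/ → vaboweghoodipgo.
Rule 3 (regressive voicing assimilation): /g/ precedes the voiceless obstruent /h/, so it devoices to [k] by assimilation. /p/ precedes the voiced obstruent /g/, so it voices to [b] by assimilation. /vaboweghoodipgo/ → vabowekhoodibgo.
Rule 4 (final vowel raising): /o/ is a mid vowel in word-final position, so it raises to [u]. /vabowekhoodibgo/ → vabowekhoodibgu.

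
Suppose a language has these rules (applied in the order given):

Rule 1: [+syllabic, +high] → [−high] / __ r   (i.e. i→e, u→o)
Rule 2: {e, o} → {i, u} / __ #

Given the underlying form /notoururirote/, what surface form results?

notoororeroti

Rule 1 (pre-rhotic lowering): /u/ is a high vowel immediately before /r/, so it lowers to [o]. /u/ is a high vowel immediately before /r/, so it lowers to [o]. /i/ is a high vowel immediately before /r/, so it lowers to [e]. /notoururirote/ → notoororerote.
Rule 2 (final vowel raising): /e/ is a mid vowel in word-final position, so it raises to [i]. /notoororerote/ → notoororeroti.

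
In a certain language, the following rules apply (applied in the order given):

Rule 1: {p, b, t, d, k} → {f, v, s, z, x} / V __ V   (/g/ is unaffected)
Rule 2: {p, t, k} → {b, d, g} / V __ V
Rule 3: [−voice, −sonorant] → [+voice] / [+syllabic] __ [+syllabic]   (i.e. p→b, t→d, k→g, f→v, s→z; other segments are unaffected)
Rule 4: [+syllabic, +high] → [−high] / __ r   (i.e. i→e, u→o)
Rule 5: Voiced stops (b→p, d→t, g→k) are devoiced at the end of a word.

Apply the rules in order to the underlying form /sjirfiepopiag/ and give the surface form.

Rule 1 (intervocalic spirantization): /p/ is a stop between vowels /e/ and /o/, so it spirantizes to the fricative [f]. /p/ is a stop between vowels /o/ and /i/, so it spirantizes to the fricative [f]. /sjirfiepopiag/ → sjirfiefofiag.
Rule 2 (intervocalic voicing): no segment meets the environment; /sjirfiefofiag/ is unchanged.
Rule 3 (intervocalic voicing): /f/ is a voiceless obstruent between vowels /e/ and /o/, so it voices to [v]. /f/ is a voiceless obstruent between vowels /o/ and /i/, so it voices to [v]. /sjirfiefofiag/ → sjirfievoviag.
Rule 4 (pre-rhotic lowering): /i/ is a high vowel immediately before /r/, so it lowers to [e]. /sjirfievoviag/ → sjerfievoviag.
Rule 5 (final devoicing): /g/ is a voiced stop in word-final position, so it devoices to [k]. /sjerfievoviag/ → sjerfievoviak.

sjerfievoviak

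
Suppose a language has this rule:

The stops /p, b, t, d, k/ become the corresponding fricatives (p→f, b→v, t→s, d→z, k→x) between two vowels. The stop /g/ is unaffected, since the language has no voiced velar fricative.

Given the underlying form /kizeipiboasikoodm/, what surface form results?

/p/ is a stop between vowels /i/ and /i/, so it spirantizes to the fricative [f].
/b/ is a stop between vowels /i/ and /o/, so it spirantizes to the fricative [v].
/k/ is a stop between vowels /i/ and /o/, so it spirantizes to the fricative [x].
The other instances of /k/, /d/ do not occur in the required environment and remain unchanged.
Surface form: [kizeifivoasixoodm].

kizeifivoasixoodm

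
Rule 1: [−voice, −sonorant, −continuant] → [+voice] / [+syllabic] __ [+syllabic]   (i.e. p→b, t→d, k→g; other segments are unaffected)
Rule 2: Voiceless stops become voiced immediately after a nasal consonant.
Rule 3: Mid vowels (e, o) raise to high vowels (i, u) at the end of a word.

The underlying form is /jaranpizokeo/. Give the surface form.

Rule 1 (intervocalic voicing): /k/ is a voiceless stop between vowels /o/ and /e/, so it voices to [g]. /jaranpizokeo/ → jaranpizogeo.
Rule 2 (post-nasal voicing): /p/ is a voiceless stop immediately after the nasal /n/, so it voices to [b]. /jaranpizogeo/ → jaranbizogeo.
Rule 3 (final vowel raising): /o/ is a mid vowel in word-final position, so it raises to [u]. /jaranbizogeo/ → jaranbizogeu.

jaranbizogeu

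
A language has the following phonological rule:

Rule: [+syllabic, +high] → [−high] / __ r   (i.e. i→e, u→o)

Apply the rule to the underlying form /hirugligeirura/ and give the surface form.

herugligeerora

Scanning /hirugligeirura/: /i/ is a high vowel immediately before /r/, so it lowers to [e]; /u/ at position 4 is not in the conditioning environment; /i/ at position 7 is not in the conditioning environment; /i/ is a high vowel immediately before /r/, so it lowers to [e]; /u/ is a high vowel immediately before /r/, so it lowers to [o].
Result: [herugligeerora].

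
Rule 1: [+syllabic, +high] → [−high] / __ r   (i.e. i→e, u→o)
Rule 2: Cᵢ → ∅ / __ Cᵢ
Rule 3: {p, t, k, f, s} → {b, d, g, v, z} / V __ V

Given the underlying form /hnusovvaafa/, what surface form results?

hnuzovaava

Rule 1 (pre-rhotic lowering): no segment meets the environment; /hnusovvaafa/ is unchanged.
Rule 2 (degemination): /vv/ is a geminate; the first /v/ deletes. /hnusovvaafa/ → hnusovaafa.
Rule 3 (intervocalic voicing): /s/ is a voiceless obstruent between vowels /u/ and /o/, so it voices to [z]. /f/ is a voiceless obstruent between vowels /a/ and /a/, so it voices to [v]. /hnusovaafa/ → hnuzovaava.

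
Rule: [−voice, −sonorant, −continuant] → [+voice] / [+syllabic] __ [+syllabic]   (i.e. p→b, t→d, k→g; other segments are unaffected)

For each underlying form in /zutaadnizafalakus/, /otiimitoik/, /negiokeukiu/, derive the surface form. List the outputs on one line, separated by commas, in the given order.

/zutaadnizafalakus/: /t/ is a voiceless stop between vowels /u/ and /a/, so it voices to [d]. /k/ is a voiceless stop between vowels /a/ and /u/, so it voices to [g]. → [zudaadnizafalagus].
/otiimitoik/: /t/ is a voiceless stop between vowels /o/ and /i/, so it voices to [d]. /t/ is a voiceless stop between vowels /i/ and /o/, so it voices to [d]. → [odiimidoik].
/negiokeukiu/: /k/ is a voiceless stop between vowels /o/ and /e/, so it voices to [g]. /k/ is a voiceless stop between vowels /u/ and /i/, so it voices to [g]. → [negiogeugiu].

zudaadnizafalagus, odiimidoik, negiogeugiu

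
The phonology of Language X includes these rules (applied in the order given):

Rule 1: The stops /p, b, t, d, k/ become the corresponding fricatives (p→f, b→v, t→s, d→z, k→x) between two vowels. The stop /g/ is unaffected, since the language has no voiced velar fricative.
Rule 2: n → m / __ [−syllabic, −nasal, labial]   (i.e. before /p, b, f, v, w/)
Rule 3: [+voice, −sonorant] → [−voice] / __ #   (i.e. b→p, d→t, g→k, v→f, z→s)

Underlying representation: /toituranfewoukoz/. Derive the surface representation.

Rule 1 (intervocalic spirantization): /t/ is a stop between vowels /i/ and /u/, so it spirantizes to the fricative [s]. /k/ is a stop between vowels /u/ and /o/, so it spirantizes to the fricative [x]. /toituranfewoukoz/ → toisuranfewouxoz.
Rule 2 (nasal place assimilation): /n/ precedes the labial consonant /f/, so it assimilates in place to [m]. /toisuranfewouxoz/ → toisuramfewouxoz.
Rule 3 (final devoicing): /z/ is a voiced obstruent in word-final position, so it devoices to [s]. /toisuramfewouxoz/ → toisuramfewouxos.

toisuramfewouxos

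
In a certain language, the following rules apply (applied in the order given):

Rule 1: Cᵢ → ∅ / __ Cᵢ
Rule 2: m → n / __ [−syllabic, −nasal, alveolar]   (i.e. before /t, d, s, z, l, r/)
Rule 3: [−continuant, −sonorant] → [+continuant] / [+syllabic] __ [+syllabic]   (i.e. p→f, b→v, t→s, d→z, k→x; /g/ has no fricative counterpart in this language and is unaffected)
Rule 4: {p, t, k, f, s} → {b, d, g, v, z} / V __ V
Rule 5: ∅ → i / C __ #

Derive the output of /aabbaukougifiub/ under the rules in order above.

Rule 1 (degemination): /bb/ is a geminate; the first /b/ deletes. /aabbaukougifiub/ → aabaukougifiub.
Rule 2 (nasal place assimilation): no segment meets the environment; /aabaukougifiub/ is unchanged.
Rule 3 (intervocalic spirantization): /b/ is a stop between vowels /a/ and /a/, so it spirantizes to the fricative [v]. /k/ is a stop between vowels /u/ and /o/, so it spirantizes to the fricative [x]. /aabaukougifiub/ → aavauxougifiub.
Rule 4 (intervocalic voicing): /f/ is a voiceless obstruent between vowels /i/ and /i/, so it voices to [v]. /aavauxougifiub/ → aavauxougiviub.
Rule 5 (final i-epenthesis): the form ends in the consonant /b/, so [i] is inserted word-finally. /aavauxougiviub/ → aavauxougiviubi.

aavauxougiviubi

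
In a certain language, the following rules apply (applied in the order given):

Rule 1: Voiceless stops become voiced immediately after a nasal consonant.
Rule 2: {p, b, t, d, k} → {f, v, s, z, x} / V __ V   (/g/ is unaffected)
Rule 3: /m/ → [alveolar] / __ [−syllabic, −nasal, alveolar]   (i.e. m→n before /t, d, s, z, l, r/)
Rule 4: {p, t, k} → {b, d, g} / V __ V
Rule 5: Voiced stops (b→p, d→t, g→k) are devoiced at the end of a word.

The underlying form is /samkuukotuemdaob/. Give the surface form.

samguuxosuendaop

Rule 1 (post-nasal voicing): /k/ is a voiceless stop immediately after the nasal /m/, so it voices to [g]. /samkuukotuemdaob/ → samguukotuemdaob.
Rule 2 (intervocalic spirantization): /k/ is a stop between vowels /u/ and /o/, so it spirantizes to the fricative [x]. /t/ is a stop between vowels /o/ and /u/, so it spirantizes to the fricative [s]. /samguukotuemdaob/ → samguuxosuemdaob.
Rule 3 (nasal place assimilation): /m/ precedes the alveolar consonant /d/, so it assimilates in place to [n]. /samguuxosuemdaob/ → samguuxosuendaob.
Rule 4 (intervocalic voicing): no segment meets the environment; /samguuxosuendaob/ is unchanged.
Rule 5 (final devoicing): /b/ is a voiced stop in word-final position, so it devoices to [p]. /samguuxosuendaob/ → samguuxosuendaop.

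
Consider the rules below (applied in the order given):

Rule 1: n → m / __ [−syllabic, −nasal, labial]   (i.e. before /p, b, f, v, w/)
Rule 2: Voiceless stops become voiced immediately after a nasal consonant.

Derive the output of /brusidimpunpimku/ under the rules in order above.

brusidimbumbimgu

Rule 1 (nasal place assimilation): /n/ precedes the labial consonant /p/, so it assimilates in place to [m]. /brusidimpunpimku/ → brusidimpumpimku.
Rule 2 (post-nasal voicing): /p/ is a voiceless stop immediately after the nasal /m/, so it voices to [b]. /p/ is a voiceless stop immediately after the nasal /m/, so it voices to [b]. /k/ is a voiceless stop immediately after the nasal /m/, so it voices to [g]. /brusidimpumpimku/ → brusidimbumbimgu.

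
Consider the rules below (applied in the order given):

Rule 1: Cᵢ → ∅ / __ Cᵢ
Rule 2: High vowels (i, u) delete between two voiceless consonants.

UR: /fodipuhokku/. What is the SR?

fodiphoku

Rule 1 (degemination): /kk/ is a geminate; the first /k/ deletes. /fodipuhokku/ → fodipuhoku.
Rule 2 (high vowel syncope): /u/ is a high vowel flanked by voiceless consonants /p/ and /h/, so it deletes. /fodipuhoku/ → fodiphoku.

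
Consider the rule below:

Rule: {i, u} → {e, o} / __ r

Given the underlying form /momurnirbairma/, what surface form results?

/u/ is a high vowel immediately before /r/, so it lowers to [o].
/i/ is a high vowel immediately before /r/, so it lowers to [e].
/i/ is a high vowel immediately before /r/, so it lowers to [e].
Surface form: [momornerbaerma].

momornerbaerma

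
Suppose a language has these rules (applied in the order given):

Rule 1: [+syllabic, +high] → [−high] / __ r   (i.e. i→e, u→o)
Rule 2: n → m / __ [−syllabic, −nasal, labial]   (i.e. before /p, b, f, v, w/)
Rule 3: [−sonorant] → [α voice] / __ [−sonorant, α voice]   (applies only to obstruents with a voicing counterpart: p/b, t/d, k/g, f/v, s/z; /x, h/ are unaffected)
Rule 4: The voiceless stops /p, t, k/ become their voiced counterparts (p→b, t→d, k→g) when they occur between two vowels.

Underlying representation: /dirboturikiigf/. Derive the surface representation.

derbodorigiikf

Rule 1 (pre-rhotic lowering): /i/ is a high vowel immediately before /r/, so it lowers to [e]. /u/ is a high vowel immediately before /r/, so it lowers to [o]. /dirboturikiigf/ → derbotorikiigf.
Rule 2 (nasal place assimilation): no segment meets the environment; /derbotorikiigf/ is unchanged.
Rule 3 (regressive voicing assimilation): /g/ precedes the voiceless obstruent /f/, so it devoices to [k] by assimilation. /derbotorikiigf/ → derbotorikiikf.
Rule 4 (intervocalic voicing): /t/ is a voiceless stop between vowels /o/ and /o/, so it voices to [d]. /k/ is a voiceless stop between vowels /i/ and /i/, so it voices to [g]. /derbotorikiikf/ → derbodorigiikf.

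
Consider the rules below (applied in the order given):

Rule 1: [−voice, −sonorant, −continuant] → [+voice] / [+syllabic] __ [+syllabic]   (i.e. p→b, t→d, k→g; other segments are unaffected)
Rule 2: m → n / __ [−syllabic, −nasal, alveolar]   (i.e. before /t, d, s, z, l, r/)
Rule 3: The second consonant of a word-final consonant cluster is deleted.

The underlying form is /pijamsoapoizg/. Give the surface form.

pijansoaboiz

Rule 1 (intervocalic voicing): /p/ is a voiceless stop between vowels /a/ and /o/, so it voices to [b]. /pijamsoapoizg/ → pijamsoaboizg.
Rule 2 (nasal place assimilation): /m/ precedes the alveolar consonant /s/, so it assimilates in place to [n]. /pijamsoaboizg/ → pijansoaboizg.
Rule 3 (final cluster simplification): /g/ is the second consonant of a word-final cluster /zg/, so it deletes. /pijansoaboizg/ → pijansoaboiz.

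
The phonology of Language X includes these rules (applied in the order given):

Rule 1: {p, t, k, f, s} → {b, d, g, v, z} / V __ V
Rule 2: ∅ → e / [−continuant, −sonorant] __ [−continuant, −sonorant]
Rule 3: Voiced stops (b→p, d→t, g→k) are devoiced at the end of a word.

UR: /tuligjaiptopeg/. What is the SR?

Rule 1 (intervocalic voicing): /p/ is a voiceless obstruent between vowels /o/ and /e/, so it voices to [b]. /tuligjaiptopeg/ → tuligjaiptobeg.
Rule 2 (stop-cluster e-epenthesis): /p/ and /t/ form a stop–stop cluster, so [e] is inserted between them. /tuligjaiptobeg/ → tuligjaipetobeg.
Rule 3 (final devoicing): /g/ is a voiced stop in word-final position, so it devoices to [k]. /tuligjaipetobeg/ → tuligjaipetobek.

tuligjaipetobek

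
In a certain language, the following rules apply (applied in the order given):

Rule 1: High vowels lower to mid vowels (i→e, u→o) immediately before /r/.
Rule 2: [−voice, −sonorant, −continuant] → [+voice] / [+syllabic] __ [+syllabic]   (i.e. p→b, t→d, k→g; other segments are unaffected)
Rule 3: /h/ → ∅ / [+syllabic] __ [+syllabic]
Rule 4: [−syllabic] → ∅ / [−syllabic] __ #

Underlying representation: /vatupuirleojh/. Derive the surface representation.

vadubuerleoj

Rule 1 (pre-rhotic lowering): /i/ is a high vowel immediately before /r/, so it lowers to [e]. /vatupuirleojh/ → vatupuerleojh.
Rule 2 (intervocalic voicing): /t/ is a voiceless stop between vowels /a/ and /u/, so it voices to [d]. /p/ is a voiceless stop between vowels /u/ and /u/, so it voices to [b]. /vatupuerleojh/ → vadubuerleojh.
Rule 3 (intervocalic h-deletion): no segment meets the environment; /vadubuerleojh/ is unchanged.
Rule 4 (final cluster simplification): /h/ is the second consonant of a word-final cluster /jh/, so it deletes. /vadubuerleojh/ → vadubuerleoj.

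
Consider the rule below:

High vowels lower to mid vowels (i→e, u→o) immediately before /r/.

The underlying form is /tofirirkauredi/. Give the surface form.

tofererkaoredi

Scanning /tofirirkauredi/: /i/ is a high vowel immediately before /r/, so it lowers to [e]; /i/ is a high vowel immediately before /r/, so it lowers to [e]; /u/ is a high vowel immediately before /r/, so it lowers to [o]; /i/ at position 14 is not in the conditioning environment.
Result: [tofererkaoredi].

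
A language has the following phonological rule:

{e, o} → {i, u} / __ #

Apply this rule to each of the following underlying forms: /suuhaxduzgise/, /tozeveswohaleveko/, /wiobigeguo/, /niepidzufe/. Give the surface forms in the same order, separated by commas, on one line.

/suuhaxduzgise/: /e/ is a mid vowel in word-final position, so it raises to [i]. → [suuhaxduzgisi].
/tozeveswohaleveko/: /o/ is a mid vowel in word-final position, so it raises to [u]. → [tozeveswohaleveku].
/wiobigeguo/: /o/ is a mid vowel in word-final position, so it raises to [u]. → [wiobigeguu].
/niepidzufe/: /e/ is a mid vowel in word-final position, so it raises to [i]. → [niepidzufi].

suuhaxduzgisi, tozeveswohaleveku, wiobigeguu, niepidzufi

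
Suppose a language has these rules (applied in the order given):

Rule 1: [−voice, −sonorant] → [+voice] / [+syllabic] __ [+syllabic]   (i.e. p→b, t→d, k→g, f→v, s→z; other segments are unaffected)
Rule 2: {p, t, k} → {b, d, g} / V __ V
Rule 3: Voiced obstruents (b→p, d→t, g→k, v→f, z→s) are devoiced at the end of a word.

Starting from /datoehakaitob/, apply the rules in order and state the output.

dadoehagaidop

Rule 1 (intervocalic voicing): /t/ is a voiceless obstruent between vowels /a/ and /o/, so it voices to [d]. /k/ is a voiceless obstruent between vowels /a/ and /a/, so it voices to [g]. /t/ is a voiceless obstruent between vowels /i/ and /o/, so it voices to [d]. /datoehakaitob/ → dadoehagaidob.
Rule 2 (intervocalic voicing): no segment meets the environment; /dadoehagaidob/ is unchanged.
Rule 3 (final devoicing): /b/ is a voiced obstruent in word-final position, so it devoices to [p]. /dadoehagaidob/ → dadoehagaidop.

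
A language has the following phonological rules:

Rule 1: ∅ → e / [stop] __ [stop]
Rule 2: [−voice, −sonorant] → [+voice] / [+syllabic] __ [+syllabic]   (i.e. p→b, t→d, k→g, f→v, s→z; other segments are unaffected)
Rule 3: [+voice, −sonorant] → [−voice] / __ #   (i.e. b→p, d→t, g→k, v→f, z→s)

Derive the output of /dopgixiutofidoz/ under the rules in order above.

dobegixiudovidos

Rule 1 (stop-cluster e-epenthesis): /p/ and /g/ form a stop–stop cluster, so [e] is inserted between them. /dopgixiutofidoz/ → dopegixiutofidoz.
Rule 2 (intervocalic voicing): /p/ is a voiceless obstruent between vowels /o/ and /e/, so it voices to [b]. /t/ is a voiceless obstruent between vowels /u/ and /o/, so it voices to [d]. /f/ is a voiceless obstruent between vowels /o/ and /i/, so it voices to [v]. /dopegixiutofidoz/ → dobegixiudovidoz.
Rule 3 (final devoicing): /z/ is a voiced obstruent in word-final position, so it devoices to [s]. /dobegixiudovidoz/ → dobegixiudovidos.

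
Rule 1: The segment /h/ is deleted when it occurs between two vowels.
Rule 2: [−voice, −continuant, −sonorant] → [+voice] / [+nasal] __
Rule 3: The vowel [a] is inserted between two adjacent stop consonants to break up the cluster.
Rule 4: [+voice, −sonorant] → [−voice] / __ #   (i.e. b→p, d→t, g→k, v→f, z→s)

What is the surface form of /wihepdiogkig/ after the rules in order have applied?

Rule 1 (intervocalic h-deletion): /h/ occurs between vowels /i/ and /e/, so it deletes. /wihepdiogkig/ → wiepdiogkig.
Rule 2 (post-nasal voicing): no segment meets the environment; /wiepdiogkig/ is unchanged.
Rule 3 (stop-cluster a-epenthesis): /p/ and /d/ form a stop–stop cluster, so [a] is inserted between them. /g/ and /k/ form a stop–stop cluster, so [a] is inserted between them. /wiepdiogkig/ → wiepadiogakig.
Rule 4 (final devoicing): /g/ is a voiced obstruent in word-final position, so it devoices to [k]. /wiepadiogakig/ → wiepadiogakik.

wiepadiogakik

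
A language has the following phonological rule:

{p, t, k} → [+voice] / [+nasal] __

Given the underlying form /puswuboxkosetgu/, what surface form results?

puswuboxkosetgu

No segment of /puswuboxkosetgu/ meets the structural description of the rule, so the form surfaces unchanged.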